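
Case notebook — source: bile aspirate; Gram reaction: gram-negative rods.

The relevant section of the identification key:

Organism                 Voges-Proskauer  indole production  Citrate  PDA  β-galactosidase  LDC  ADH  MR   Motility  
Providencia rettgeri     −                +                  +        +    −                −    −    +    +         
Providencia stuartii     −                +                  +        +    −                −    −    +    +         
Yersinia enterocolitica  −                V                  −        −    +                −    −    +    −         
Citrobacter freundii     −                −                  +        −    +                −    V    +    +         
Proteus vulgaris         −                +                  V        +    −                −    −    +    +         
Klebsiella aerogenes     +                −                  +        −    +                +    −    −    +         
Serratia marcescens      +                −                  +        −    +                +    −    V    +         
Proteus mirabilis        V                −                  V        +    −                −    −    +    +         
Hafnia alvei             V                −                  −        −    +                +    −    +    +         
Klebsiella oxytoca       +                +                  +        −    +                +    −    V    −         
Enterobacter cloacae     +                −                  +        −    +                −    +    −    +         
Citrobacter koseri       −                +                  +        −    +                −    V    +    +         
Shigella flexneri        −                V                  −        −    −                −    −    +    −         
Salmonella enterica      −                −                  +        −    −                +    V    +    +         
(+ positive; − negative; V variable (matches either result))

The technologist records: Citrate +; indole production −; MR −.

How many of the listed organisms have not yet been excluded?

3

indole production −: excludes 5 organisms — 9 left.
Citrate +: excludes Yersinia enterocolitica, Hafnia alvei, Shigella flexneri — 6 left.
MR −: excludes Citrobacter freundii, Proteus mirabilis, Salmonella enterica — 3 left.
Still consistent: Enterobacter cloacae, Klebsiella aerogenes, Serratia marcescens.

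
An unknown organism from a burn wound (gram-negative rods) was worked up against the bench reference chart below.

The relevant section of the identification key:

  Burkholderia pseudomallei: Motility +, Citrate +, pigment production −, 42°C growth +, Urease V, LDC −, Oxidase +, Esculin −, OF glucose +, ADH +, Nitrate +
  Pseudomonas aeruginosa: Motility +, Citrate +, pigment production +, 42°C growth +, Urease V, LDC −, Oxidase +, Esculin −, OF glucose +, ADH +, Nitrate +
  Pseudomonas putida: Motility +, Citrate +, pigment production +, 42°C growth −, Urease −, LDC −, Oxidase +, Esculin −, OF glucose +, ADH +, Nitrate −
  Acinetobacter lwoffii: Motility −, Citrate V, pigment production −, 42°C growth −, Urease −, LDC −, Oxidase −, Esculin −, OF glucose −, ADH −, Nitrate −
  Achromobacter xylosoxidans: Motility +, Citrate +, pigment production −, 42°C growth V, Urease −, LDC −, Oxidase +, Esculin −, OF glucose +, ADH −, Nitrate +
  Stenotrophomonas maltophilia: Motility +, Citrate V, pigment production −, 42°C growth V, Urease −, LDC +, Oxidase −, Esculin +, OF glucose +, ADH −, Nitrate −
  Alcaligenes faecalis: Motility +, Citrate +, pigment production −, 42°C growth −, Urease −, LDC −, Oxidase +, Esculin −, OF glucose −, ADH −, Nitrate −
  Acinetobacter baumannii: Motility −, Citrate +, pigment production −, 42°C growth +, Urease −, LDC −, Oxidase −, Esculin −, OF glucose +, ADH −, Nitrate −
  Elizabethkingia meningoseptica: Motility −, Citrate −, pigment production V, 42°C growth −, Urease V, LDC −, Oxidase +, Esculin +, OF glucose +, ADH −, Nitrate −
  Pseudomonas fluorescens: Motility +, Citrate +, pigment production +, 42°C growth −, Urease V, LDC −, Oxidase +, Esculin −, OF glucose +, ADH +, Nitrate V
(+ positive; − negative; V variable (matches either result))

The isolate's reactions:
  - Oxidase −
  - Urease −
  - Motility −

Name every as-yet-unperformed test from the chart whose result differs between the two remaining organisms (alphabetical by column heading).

Oxidase −: excludes 7 organisms — 3 left.
Motility −: excludes Stenotrophomonas maltophilia — 2 left.
Urease −: all 2 remaining candidates are consistent.
Two candidates remain: Acinetobacter baumannii and Acinetobacter lwoffii.
  Citrate: + vs V — variable for at least one, does not separate.
  pigment production: − vs − — same for both, does not separate.
  42°C growth: Acinetobacter baumannii +, Acinetobacter lwoffii − — discriminates.
  LDC: − vs − — same for both, does not separate.
  Esculin: − vs − — same for both, does not separate.
  OF glucose: Acinetobacter baumannii +, Acinetobacter lwoffii − — discriminates.
  ADH: − vs − — same for both, does not separate.
  Nitrate: − vs − — same for both, does not separate.

42°C growth, OF glucose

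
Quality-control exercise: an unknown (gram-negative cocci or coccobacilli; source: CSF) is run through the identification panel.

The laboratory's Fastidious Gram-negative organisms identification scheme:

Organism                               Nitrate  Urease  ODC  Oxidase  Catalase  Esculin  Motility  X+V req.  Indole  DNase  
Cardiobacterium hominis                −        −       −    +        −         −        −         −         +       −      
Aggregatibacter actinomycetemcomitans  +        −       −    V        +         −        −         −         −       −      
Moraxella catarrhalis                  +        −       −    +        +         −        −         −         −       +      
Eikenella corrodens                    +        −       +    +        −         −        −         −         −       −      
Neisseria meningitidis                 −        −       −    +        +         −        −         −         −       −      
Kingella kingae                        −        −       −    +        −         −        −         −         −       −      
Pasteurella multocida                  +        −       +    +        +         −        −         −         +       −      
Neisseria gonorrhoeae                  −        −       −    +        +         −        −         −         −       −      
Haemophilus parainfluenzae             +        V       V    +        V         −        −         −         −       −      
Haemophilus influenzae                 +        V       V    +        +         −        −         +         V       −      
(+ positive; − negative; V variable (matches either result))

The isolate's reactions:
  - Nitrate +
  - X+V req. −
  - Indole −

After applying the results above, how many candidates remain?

X+V req. −: excludes Haemophilus influenzae — 9 left.
Indole −: excludes Cardiobacterium hominis, Pasteurella multocida — 7 left.
Nitrate +: excludes Neisseria meningitidis, Kingella kingae, Neisseria gonorrhoeae — 4 left.
Still consistent: Aggregatibacter actinomycetemcomitans, Eikenella corrodens, Haemophilus parainfluenzae, Moraxella catarrhalis.

4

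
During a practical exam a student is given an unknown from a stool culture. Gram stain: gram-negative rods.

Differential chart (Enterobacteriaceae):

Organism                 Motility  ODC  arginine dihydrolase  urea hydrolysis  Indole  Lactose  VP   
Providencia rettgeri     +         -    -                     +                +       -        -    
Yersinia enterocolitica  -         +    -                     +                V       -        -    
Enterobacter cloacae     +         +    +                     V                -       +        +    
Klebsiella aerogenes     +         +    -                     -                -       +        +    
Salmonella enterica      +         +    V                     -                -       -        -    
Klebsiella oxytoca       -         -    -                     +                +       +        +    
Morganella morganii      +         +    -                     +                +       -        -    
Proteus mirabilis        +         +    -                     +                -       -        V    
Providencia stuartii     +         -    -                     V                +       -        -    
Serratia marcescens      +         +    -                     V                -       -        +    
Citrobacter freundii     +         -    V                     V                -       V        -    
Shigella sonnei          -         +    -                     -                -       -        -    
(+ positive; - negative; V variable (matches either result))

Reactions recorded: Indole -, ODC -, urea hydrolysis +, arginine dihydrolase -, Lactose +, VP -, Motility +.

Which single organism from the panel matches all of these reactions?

Citrobacter freundii

ODC -: excludes 8 organisms — 4 left.
VP -: excludes Klebsiella oxytoca — 3 left.
urea hydrolysis +: all 3 remaining candidates are consistent.
arginine dihydrolase -: all 3 remaining candidates are consistent.
Indole -: excludes Providencia rettgeri, Providencia stuartii — 1 left.
Lactose +: the one remaining candidate is consistent.
Motility +: the one remaining candidate is consistent.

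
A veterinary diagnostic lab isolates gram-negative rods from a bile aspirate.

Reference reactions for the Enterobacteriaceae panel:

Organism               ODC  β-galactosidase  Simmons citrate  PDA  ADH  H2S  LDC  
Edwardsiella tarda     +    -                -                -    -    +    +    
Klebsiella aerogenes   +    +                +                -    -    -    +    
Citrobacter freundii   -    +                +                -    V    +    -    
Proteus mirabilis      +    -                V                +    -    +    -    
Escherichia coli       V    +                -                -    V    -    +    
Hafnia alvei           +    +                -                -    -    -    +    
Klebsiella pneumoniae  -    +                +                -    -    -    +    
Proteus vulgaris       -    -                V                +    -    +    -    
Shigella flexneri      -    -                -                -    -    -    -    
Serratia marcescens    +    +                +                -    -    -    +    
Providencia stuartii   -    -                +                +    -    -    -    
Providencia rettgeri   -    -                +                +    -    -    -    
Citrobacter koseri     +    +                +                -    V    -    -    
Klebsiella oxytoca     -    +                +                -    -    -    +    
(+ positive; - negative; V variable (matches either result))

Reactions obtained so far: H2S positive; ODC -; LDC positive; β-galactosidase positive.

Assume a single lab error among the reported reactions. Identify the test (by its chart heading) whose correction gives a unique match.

LDC

As reported, no row in the chart matches all 4 reactions.
Reversing β-galactosidase → still no organism matches.
Reversing ODC → still no organism matches.
Reversing LDC (to -) → unique match: Citrobacter freundii.
Reversing H2S → 3 organisms match (not unique).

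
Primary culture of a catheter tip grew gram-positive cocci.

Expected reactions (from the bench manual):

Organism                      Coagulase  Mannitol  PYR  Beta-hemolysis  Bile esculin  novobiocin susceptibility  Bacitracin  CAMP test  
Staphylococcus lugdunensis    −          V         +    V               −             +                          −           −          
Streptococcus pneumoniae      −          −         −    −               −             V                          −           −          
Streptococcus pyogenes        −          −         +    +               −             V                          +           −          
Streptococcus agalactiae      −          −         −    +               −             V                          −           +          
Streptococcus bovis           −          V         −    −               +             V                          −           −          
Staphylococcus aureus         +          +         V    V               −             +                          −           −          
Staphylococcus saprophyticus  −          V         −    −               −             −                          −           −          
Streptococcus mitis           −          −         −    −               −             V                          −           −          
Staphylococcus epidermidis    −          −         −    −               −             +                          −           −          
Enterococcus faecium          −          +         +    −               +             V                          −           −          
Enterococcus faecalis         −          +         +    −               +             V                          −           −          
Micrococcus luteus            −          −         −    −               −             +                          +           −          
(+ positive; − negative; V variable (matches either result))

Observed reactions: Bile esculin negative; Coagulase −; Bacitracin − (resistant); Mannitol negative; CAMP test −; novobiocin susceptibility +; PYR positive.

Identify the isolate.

Bile esculin −: excludes Streptococcus bovis, Enterococcus faecium, Enterococcus faecalis — 9 left.
CAMP test −: excludes Streptococcus agalactiae — 8 left.
novobiocin susceptibility +: excludes Staphylococcus saprophyticus — 7 left.
Mannitol −: excludes Staphylococcus aureus — 6 left.
PYR +: excludes Streptococcus pneumoniae, Streptococcus mitis, Staphylococcus epidermidis, Micrococcus luteus — 2 left.
Bacitracin −: excludes Streptococcus pyogenes — 1 left.
Coagulase −: the one remaining candidate is consistent.

Staphylococcus lugdunensis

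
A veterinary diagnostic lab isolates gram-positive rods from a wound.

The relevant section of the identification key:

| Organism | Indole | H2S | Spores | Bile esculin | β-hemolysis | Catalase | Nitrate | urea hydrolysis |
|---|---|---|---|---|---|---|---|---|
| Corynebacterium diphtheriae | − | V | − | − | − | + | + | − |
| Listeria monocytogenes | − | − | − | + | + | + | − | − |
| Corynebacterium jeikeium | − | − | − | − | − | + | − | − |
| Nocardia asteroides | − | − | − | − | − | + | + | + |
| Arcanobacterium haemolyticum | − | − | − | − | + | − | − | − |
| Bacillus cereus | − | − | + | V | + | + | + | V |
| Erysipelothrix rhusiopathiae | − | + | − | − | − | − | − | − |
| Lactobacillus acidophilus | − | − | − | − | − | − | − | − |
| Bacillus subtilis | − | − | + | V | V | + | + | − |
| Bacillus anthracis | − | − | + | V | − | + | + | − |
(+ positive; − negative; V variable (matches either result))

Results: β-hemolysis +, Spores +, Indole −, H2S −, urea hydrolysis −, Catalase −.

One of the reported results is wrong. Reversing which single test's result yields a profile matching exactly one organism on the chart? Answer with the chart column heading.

Spores

As reported, no row in the chart matches all 6 reactions.
Reversing urea hydrolysis → still no organism matches.
Reversing Spores (to −) → unique match: Arcanobacterium haemolyticum.
Reversing β-hemolysis → still no organism matches.
Reversing Indole → still no organism matches.
Reversing H2S → still no organism matches.
Reversing Catalase → 2 organisms match (not unique).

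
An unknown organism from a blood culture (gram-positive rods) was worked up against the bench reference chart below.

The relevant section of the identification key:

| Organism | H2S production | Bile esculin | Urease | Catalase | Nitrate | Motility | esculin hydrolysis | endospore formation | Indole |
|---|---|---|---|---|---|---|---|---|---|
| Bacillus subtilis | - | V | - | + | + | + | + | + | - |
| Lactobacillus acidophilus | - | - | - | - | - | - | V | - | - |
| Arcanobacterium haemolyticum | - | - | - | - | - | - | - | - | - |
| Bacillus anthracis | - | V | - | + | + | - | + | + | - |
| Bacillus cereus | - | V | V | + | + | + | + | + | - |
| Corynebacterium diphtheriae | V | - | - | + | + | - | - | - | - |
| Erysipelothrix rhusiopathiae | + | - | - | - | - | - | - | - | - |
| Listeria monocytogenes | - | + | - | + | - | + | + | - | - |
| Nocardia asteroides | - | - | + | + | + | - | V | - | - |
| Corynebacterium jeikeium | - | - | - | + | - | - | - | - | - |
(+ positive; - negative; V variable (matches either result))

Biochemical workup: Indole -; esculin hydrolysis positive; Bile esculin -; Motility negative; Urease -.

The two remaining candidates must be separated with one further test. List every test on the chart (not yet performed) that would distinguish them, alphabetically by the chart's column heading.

Catalase, endospore formation, Nitrate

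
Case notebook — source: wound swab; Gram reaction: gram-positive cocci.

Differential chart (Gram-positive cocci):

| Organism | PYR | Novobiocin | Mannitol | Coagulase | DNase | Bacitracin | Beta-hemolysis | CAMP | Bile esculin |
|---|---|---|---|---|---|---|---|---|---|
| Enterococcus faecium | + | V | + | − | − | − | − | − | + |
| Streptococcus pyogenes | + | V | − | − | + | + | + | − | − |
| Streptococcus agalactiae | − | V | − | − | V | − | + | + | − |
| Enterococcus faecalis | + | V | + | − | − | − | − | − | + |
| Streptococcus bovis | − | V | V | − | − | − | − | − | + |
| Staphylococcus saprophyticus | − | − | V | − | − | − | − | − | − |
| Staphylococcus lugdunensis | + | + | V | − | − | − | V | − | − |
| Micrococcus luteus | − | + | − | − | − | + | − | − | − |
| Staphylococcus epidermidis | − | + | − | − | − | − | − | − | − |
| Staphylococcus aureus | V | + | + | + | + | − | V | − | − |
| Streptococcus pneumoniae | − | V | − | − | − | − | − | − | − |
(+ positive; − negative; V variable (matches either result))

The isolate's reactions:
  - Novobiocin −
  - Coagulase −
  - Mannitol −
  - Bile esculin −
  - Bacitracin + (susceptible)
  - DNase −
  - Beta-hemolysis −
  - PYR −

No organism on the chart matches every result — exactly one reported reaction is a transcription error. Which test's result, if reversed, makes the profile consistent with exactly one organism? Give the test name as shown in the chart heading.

Novobiocin

As reported, no row in the chart matches all 8 reactions.
Reversing Coagulase → still no organism matches.
Reversing PYR → still no organism matches.
Reversing Bacitracin → 2 organisms match (not unique).
Reversing Mannitol → still no organism matches.
Reversing Beta-hemolysis → still no organism matches.
Reversing DNase → still no organism matches.
Reversing Bile esculin → still no organism matches.
Reversing Novobiocin (to +) → unique match: Micrococcus luteus.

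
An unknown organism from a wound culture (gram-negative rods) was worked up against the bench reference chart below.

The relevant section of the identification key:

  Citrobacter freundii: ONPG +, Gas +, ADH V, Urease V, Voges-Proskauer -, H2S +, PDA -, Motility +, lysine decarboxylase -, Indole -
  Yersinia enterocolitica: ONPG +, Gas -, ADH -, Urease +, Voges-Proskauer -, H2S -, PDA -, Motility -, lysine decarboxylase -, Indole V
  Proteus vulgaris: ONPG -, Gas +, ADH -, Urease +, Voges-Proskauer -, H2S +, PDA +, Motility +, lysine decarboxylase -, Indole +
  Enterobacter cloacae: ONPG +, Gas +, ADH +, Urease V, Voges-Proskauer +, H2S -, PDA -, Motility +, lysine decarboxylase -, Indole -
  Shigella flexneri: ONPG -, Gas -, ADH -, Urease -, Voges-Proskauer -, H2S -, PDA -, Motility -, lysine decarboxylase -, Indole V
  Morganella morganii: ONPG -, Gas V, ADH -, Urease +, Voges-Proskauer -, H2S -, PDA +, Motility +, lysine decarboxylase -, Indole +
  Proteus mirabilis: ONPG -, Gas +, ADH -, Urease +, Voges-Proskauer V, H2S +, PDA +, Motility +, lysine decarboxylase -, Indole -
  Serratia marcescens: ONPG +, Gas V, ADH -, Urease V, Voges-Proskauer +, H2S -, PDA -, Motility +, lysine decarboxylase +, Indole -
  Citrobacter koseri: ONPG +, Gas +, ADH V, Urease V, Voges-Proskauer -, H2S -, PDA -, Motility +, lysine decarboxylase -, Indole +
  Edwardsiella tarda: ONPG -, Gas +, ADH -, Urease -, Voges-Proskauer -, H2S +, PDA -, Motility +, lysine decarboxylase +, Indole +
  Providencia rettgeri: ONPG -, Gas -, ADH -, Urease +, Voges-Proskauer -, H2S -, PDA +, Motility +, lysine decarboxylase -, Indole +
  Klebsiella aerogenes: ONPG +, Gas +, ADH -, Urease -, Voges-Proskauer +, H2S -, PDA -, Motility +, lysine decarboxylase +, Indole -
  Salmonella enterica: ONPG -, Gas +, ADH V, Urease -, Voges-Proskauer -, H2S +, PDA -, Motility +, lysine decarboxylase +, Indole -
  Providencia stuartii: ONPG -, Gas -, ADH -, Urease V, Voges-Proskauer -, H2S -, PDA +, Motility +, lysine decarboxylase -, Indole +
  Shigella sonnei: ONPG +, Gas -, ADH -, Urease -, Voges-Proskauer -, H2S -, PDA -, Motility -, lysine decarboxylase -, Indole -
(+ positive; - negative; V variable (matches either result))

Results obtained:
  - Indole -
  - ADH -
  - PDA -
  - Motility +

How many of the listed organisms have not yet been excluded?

4

ADH -: excludes Enterobacter cloacae — 14 left.
PDA -: excludes 5 organisms — 9 left.
Indole -: excludes Citrobacter koseri, Edwardsiella tarda — 7 left.
Motility +: excludes Yersinia enterocolitica, Shigella flexneri, Shigella sonnei — 4 left.
Still consistent: Citrobacter freundii, Klebsiella aerogenes, Salmonella enterica, Serratia marcescens.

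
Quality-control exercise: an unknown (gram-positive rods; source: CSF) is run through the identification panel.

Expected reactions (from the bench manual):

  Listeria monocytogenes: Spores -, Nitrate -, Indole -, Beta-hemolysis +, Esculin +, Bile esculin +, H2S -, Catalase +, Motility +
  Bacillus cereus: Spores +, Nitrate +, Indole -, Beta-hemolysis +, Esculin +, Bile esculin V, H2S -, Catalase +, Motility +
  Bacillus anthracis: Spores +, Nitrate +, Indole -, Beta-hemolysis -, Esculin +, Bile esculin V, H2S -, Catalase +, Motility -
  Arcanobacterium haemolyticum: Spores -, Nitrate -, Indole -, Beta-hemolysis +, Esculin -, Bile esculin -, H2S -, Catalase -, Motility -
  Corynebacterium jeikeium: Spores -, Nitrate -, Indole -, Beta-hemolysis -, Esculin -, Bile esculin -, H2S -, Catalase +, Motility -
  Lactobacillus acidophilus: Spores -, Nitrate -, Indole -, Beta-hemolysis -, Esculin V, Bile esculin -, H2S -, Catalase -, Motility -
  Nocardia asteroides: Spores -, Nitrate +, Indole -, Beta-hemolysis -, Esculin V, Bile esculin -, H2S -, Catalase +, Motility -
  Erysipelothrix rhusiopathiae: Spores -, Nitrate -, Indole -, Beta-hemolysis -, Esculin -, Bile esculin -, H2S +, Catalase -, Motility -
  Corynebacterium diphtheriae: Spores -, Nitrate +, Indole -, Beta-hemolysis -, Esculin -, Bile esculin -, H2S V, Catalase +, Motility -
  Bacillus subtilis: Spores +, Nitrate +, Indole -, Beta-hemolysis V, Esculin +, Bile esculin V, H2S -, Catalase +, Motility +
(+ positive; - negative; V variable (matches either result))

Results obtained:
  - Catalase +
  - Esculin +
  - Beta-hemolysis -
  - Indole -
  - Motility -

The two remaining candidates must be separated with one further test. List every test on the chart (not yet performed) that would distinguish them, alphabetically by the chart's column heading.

Spores

Indole -: all 10 remaining candidates are consistent.
Esculin +: excludes Arcanobacterium haemolyticum, Corynebacterium jeikeium, Erysipelothrix rhusiopathiae, Corynebacterium diphtheriae — 6 left.
Beta-hemolysis -: excludes Listeria monocytogenes, Bacillus cereus — 4 left.
Catalase +: excludes Lactobacillus acidophilus — 3 left.
Motility -: excludes Bacillus subtilis — 2 left.
Two candidates remain: Bacillus anthracis and Nocardia asteroides.
  Spores: Bacillus anthracis +, Nocardia asteroides - — discriminates.
  Nitrate: + vs + — same for both, does not separate.
  Bile esculin: V vs - — variable for at least one, does not separate.
  H2S: - vs - — same for both, does not separate.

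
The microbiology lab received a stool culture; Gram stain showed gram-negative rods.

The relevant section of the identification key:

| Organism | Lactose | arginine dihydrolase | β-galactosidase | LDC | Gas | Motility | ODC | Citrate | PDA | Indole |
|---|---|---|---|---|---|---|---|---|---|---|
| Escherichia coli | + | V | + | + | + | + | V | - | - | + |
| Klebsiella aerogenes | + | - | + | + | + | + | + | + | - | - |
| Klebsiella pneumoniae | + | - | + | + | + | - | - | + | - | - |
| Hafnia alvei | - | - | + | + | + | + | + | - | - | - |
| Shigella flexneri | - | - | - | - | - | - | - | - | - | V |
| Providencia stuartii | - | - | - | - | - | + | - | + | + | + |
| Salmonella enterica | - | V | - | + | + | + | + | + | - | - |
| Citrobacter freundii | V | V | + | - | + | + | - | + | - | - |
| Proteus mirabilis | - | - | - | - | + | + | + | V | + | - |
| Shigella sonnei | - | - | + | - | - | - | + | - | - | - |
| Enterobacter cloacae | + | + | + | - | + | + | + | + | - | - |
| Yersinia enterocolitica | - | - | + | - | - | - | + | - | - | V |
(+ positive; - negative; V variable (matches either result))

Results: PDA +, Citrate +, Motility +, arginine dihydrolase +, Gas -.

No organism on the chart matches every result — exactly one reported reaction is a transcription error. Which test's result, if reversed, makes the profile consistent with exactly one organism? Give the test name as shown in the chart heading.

arginine dihydrolase

As reported, no row in the chart matches all 5 reactions.
Reversing Citrate → still no organism matches.
Reversing arginine dihydrolase (to -) → unique match: Providencia stuartii.
Reversing PDA → still no organism matches.
Reversing Gas → still no organism matches.
Reversing Motility → still no organism matches.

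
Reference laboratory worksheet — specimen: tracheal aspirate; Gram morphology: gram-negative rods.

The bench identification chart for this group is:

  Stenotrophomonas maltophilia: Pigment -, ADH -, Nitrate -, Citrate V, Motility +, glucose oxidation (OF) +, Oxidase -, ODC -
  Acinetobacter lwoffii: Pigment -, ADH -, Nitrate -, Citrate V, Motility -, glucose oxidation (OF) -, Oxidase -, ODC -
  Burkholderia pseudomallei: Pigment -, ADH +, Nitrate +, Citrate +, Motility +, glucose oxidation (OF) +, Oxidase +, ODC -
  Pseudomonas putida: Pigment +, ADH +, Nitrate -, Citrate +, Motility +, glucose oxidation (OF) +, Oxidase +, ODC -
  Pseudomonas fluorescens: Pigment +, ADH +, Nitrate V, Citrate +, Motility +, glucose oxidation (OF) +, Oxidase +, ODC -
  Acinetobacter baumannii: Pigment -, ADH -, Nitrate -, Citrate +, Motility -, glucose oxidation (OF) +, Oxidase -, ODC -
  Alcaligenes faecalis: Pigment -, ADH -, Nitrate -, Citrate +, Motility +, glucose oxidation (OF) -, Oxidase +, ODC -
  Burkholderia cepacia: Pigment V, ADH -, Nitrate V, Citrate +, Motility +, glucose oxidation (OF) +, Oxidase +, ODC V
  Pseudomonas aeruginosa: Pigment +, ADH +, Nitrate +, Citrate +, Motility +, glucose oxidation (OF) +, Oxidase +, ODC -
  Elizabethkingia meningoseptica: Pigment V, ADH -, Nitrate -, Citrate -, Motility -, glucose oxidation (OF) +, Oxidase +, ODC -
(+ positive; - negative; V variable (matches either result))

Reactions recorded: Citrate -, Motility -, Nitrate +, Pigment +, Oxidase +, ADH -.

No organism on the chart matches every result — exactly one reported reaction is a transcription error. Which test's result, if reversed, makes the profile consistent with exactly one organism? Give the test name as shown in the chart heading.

As reported, no row in the chart matches all 6 reactions.
Reversing ADH → still no organism matches.
Reversing Pigment → still no organism matches.
Reversing Nitrate (to -) → unique match: Elizabethkingia meningoseptica.
Reversing Motility → still no organism matches.
Reversing Citrate → still no organism matches.
Reversing Oxidase → still no organism matches.

Nitrate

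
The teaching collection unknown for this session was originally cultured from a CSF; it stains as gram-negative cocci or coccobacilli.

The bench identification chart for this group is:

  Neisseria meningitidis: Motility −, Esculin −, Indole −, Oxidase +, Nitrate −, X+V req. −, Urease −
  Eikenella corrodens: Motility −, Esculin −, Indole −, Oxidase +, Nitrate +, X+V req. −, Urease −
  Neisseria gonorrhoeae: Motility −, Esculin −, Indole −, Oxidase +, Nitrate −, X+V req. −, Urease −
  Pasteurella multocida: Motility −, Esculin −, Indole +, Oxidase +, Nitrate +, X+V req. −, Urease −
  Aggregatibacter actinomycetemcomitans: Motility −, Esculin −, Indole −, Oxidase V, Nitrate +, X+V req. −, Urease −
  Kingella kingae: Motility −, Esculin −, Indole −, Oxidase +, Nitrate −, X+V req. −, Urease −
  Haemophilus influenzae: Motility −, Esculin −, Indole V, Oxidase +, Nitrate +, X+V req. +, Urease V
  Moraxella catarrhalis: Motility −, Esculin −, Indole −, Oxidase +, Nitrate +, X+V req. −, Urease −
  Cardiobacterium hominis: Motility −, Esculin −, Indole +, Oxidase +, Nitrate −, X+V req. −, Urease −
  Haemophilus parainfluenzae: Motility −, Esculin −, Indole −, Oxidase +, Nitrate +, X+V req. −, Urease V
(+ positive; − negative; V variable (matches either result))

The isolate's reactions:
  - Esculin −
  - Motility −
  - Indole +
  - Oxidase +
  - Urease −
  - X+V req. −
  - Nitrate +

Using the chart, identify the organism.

Urease −: all 10 remaining candidates are consistent.
Motility −: all 10 remaining candidates are consistent.
Esculin −: all 10 remaining candidates are consistent.
Oxidase +: all 10 remaining candidates are consistent.
Indole +: excludes 7 organisms — 3 left.
Nitrate +: excludes Cardiobacterium hominis — 2 left.
X+V req. −: excludes Haemophilus influenzae — 1 left.

Pasteurella multocida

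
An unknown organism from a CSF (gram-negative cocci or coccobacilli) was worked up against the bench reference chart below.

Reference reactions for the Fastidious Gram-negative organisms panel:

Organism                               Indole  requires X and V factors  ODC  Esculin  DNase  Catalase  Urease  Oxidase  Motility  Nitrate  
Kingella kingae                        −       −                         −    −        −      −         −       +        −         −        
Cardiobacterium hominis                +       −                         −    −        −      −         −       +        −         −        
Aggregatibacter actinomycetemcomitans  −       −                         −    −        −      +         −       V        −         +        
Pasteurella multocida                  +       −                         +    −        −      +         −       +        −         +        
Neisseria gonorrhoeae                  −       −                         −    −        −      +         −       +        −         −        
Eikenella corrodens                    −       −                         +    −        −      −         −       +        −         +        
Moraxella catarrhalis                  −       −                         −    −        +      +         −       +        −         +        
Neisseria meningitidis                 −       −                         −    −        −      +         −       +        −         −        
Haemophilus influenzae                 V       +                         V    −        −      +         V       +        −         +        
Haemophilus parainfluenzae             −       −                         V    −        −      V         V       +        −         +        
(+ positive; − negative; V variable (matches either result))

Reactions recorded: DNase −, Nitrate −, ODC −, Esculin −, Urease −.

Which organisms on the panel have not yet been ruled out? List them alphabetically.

ODC −: excludes Pasteurella multocida, Eikenella corrodens — 8 left.
Esculin −: all 8 remaining candidates are consistent.
Urease −: all 8 remaining candidates are consistent.
DNase −: excludes Moraxella catarrhalis — 7 left.
Nitrate −: excludes Aggregatibacter actinomycetemcomitans, Haemophilus influenzae, Haemophilus parainfluenzae — 4 left.

Cardiobacterium hominis, Kingella kingae, Neisseria gonorrhoeae, Neisseria meningitidis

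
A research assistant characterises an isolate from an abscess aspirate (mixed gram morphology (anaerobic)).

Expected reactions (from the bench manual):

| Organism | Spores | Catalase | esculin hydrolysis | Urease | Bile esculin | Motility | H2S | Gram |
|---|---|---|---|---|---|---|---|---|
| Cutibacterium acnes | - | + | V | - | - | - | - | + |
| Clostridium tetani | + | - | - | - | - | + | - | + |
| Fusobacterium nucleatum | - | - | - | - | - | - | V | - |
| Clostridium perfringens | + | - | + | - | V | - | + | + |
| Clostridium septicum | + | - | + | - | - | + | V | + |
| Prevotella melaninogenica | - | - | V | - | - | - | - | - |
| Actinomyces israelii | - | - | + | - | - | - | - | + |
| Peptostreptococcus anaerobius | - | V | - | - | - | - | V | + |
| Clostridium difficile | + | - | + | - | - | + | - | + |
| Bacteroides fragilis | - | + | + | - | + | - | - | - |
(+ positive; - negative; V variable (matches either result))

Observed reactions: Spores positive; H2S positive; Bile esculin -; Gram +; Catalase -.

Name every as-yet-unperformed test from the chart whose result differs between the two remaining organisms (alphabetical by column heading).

Motility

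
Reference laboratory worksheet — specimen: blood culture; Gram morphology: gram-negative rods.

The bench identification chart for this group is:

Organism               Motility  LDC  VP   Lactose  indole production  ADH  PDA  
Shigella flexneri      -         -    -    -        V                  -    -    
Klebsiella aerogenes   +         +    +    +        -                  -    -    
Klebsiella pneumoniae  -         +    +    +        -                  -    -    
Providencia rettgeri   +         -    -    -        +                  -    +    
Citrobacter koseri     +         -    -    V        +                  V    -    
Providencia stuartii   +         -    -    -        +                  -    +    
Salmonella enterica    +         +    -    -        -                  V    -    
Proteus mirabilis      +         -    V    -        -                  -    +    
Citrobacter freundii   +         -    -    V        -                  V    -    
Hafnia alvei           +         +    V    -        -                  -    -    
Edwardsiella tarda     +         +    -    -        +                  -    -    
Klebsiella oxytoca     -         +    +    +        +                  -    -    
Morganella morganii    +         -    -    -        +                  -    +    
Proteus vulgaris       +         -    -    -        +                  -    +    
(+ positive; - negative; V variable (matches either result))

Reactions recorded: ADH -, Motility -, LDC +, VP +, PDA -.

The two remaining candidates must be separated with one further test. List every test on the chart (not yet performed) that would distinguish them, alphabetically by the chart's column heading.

indole production

ADH -: all 14 remaining candidates are consistent.
LDC +: excludes 8 organisms — 6 left.
PDA -: all 6 remaining candidates are consistent.
VP +: excludes Salmonella enterica, Edwardsiella tarda — 4 left.
Motility -: excludes Klebsiella aerogenes, Hafnia alvei — 2 left.
Two candidates remain: Klebsiella oxytoca and Klebsiella pneumoniae.
  Lactose: + vs + — same for both, does not separate.
  indole production: Klebsiella oxytoca +, Klebsiella pneumoniae - — discriminates.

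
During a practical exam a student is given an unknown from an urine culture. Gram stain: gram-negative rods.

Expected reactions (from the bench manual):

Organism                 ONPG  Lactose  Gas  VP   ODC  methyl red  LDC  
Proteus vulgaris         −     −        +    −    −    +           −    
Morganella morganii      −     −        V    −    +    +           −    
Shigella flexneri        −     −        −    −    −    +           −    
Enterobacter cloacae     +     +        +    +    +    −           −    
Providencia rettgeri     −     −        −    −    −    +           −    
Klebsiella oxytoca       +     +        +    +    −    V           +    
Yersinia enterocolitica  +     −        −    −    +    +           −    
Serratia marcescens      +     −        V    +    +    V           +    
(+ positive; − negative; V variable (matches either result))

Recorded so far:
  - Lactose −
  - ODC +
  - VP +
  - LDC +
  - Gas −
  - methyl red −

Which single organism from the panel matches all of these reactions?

VP +: excludes 5 organisms — 3 left.
Lactose −: excludes Enterobacter cloacae, Klebsiella oxytoca — 1 left.
methyl red −: the one remaining candidate is consistent.
ODC +: the one remaining candidate is consistent.
Gas −: the one remaining candidate is consistent.
LDC +: the one remaining candidate is consistent.

Serratia marcescens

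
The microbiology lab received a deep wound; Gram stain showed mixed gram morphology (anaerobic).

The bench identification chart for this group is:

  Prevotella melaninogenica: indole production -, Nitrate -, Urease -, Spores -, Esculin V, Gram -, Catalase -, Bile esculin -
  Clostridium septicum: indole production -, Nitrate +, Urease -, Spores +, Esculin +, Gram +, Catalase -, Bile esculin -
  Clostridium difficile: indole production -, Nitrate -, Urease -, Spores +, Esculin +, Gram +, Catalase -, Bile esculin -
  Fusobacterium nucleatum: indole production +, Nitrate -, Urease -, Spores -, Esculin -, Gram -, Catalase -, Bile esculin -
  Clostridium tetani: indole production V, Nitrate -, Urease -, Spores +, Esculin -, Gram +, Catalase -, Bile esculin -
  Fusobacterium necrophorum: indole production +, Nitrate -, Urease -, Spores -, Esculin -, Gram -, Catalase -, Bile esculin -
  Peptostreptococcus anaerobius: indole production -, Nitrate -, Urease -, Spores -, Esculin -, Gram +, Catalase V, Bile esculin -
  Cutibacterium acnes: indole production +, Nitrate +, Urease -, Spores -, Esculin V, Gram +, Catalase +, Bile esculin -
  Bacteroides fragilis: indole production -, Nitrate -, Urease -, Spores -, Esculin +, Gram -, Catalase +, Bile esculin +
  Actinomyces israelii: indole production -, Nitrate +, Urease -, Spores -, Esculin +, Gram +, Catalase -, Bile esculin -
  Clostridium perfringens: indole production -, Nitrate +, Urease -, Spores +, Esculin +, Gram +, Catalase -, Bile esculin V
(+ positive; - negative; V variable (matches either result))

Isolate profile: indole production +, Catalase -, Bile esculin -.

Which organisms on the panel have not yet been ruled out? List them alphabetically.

Clostridium tetani, Fusobacterium necrophorum, Fusobacterium nucleatum

indole production +: excludes 7 organisms — 4 left.
Catalase -: excludes Cutibacterium acnes — 3 left.
Bile esculin -: all 3 remaining candidates are consistent.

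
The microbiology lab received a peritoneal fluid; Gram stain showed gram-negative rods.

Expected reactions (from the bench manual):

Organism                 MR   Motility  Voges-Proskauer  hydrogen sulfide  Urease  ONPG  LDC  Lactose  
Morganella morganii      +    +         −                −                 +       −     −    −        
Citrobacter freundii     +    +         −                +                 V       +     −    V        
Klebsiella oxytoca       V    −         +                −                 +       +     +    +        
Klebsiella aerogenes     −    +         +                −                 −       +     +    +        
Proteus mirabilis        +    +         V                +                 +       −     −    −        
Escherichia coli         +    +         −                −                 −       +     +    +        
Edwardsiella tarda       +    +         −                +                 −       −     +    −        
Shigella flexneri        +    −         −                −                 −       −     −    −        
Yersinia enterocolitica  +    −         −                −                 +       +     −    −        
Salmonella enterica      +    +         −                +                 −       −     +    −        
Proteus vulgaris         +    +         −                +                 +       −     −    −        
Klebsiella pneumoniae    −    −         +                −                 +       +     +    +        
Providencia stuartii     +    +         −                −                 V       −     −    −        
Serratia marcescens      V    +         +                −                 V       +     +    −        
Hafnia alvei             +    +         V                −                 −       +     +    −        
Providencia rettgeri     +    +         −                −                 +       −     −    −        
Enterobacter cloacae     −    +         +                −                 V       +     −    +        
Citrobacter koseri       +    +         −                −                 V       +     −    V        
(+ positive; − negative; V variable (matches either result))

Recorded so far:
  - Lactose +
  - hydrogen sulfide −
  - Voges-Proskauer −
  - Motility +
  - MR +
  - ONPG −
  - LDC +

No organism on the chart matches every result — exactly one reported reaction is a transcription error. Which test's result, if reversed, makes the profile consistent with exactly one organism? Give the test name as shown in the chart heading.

ONPG

As reported, no row in the chart matches all 7 reactions.
Reversing Motility → still no organism matches.
Reversing Lactose → still no organism matches.
Reversing Voges-Proskauer → still no organism matches.
Reversing LDC → still no organism matches.
Reversing ONPG (to +) → unique match: Escherichia coli.
Reversing MR → still no organism matches.
Reversing hydrogen sulfide → still no organism matches.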